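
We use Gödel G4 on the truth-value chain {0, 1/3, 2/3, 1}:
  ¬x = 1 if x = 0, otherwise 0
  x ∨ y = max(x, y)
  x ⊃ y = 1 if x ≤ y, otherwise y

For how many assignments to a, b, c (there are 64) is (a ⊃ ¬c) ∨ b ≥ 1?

37

value 1: 37 assignments (counts)
value 2/3: 9 assignments
value 1/3: 9 assignments
value 0: 9 assignments
So 37 of the 64 assignments meet the threshold.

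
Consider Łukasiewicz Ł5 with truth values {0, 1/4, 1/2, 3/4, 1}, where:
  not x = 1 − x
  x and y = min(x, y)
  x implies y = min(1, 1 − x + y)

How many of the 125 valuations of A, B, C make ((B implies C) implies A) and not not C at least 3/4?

21

value 1: 5 assignments (counts)
value 3/4: 16 assignments (counts)
value 1/2: 28 assignments
value 1/4: 37 assignments
value 0: 39 assignments
So 21 of the 125 assignments meet the threshold.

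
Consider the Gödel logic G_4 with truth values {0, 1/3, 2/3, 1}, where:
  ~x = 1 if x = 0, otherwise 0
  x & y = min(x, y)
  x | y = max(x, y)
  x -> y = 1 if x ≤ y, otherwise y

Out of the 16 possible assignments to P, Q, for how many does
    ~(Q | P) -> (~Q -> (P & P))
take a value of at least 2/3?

15

P = 0, Q = 0 ↦ 0  <
P = 0, Q = 1/3 ↦ 1  ≥
P = 0, Q = 2/3 ↦ 1  ≥
P = 0, Q = 1 ↦ 1  ≥
P = 1/3, Q = 0 ↦ 1  ≥
P = 1/3, Q = 1/3 ↦ 1  ≥
P = 1/3, Q = 2/3 ↦ 1  ≥
P = 1/3, Q = 1 ↦ 1  ≥
P = 2/3, Q = 0 ↦ 1  ≥
P = 2/3, Q = 1/3 ↦ 1  ≥
P = 2/3, Q = 2/3 ↦ 1  ≥
P = 2/3, Q = 1 ↦ 1  ≥
P = 1, Q = 0 ↦ 1  ≥
P = 1, Q = 1/3 ↦ 1  ≥
P = 1, Q = 2/3 ↦ 1  ≥
P = 1, Q = 1 ↦ 1  ≥
So 15 of the 16 assignments meet the threshold.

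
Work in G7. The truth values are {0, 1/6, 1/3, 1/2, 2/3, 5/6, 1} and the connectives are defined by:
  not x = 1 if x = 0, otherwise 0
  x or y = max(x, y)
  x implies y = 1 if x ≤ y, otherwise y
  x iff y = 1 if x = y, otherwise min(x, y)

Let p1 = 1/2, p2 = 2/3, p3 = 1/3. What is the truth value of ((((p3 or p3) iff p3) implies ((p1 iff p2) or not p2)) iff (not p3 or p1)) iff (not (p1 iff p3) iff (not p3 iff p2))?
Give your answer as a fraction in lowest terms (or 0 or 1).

1

p3 or p3 = 1/3 or 1/3 = 1/3
(p3 or p3) iff p3 = 1/3 iff 1/3 = 1
p1 iff p2 = 1/2 iff 2/3 = 1/2
not p2 = not 2/3 = 0
(p1 iff p2) or not p2 = 1/2 or 0 = 1/2
((p3 or p3) iff p3) implies ((p1 iff p2) or not p2) = 1 implies 1/2 = 1/2
not p3 = not 1/3 = 0
not p3 or p1 = 0 or 1/2 = 1/2
(((p3 or p3) iff p3) implies ((p1 iff p2) or not p2)) iff (not p3 or p1) = 1/2 iff 1/2 = 1
p1 iff p3 = 1/2 iff 1/3 = 1/3
not (p1 iff p3) = not 1/3 = 0
not p3 = not 1/3 = 0
not p3 iff p2 = 0 iff 2/3 = 0
not (p1 iff p3) iff (not p3 iff p2) = 0 iff 0 = 1
((((p3 or p3) iff p3) implies ((p1 iff p2) or not p2)) iff (not p3 or p1)) iff (not (p1 iff p3) iff (not p3 iff p2)) = 1 iff 1 = 1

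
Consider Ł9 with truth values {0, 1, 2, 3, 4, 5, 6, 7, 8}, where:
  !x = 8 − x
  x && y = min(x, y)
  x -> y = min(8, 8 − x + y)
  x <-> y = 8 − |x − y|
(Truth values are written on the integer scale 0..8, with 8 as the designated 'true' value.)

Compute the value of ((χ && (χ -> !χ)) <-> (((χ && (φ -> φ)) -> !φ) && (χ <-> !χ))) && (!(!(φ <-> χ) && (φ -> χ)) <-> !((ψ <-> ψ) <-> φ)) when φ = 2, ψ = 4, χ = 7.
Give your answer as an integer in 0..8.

!χ = !7 = 1
χ -> !χ = 7 -> 1 = 2
χ && (χ -> !χ) = 7 && 2 = 2
φ -> φ = 2 -> 2 = 8
χ && (φ -> φ) = 7 && 8 = 7
!φ = !2 = 6
(χ && (φ -> φ)) -> !φ = 7 -> 6 = 7
!χ = !7 = 1
χ <-> !χ = 7 <-> 1 = 2
((χ && (φ -> φ)) -> !φ) && (χ <-> !χ) = 7 && 2 = 2
(χ && (χ -> !χ)) <-> (((χ && (φ -> φ)) -> !φ) && (χ <-> !χ)) = 2 <-> 2 = 8
φ <-> χ = 2 <-> 7 = 3
!(φ <-> χ) = !3 = 5
φ -> χ = 2 -> 7 = 8
!(φ <-> χ) && (φ -> χ) = 5 && 8 = 5
!(!(φ <-> χ) && (φ -> χ)) = !5 = 3
ψ <-> ψ = 4 <-> 4 = 8
(ψ <-> ψ) <-> φ = 8 <-> 2 = 2
!((ψ <-> ψ) <-> φ) = !2 = 6
!(!(φ <-> χ) && (φ -> χ)) <-> !((ψ <-> ψ) <-> φ) = 3 <-> 6 = 5
((χ && (χ -> !χ)) <-> (((χ && (φ -> φ)) -> !φ) && (χ <-> !χ))) && (!(!(φ <-> χ) && (φ -> χ)) <-> !((ψ <-> ψ) <-> φ)) = 8 && 5 = 5

5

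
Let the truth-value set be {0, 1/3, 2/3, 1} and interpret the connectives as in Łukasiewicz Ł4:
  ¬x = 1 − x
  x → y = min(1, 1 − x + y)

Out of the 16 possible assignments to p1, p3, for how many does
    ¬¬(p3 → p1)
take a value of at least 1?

p1 = 0, p3 = 0 ↦ 1  ≥
p1 = 0, p3 = 1/3 ↦ 2/3  <
p1 = 0, p3 = 2/3 ↦ 1/3  <
p1 = 0, p3 = 1 ↦ 0  <
p1 = 1/3, p3 = 0 ↦ 1  ≥
p1 = 1/3, p3 = 1/3 ↦ 1  ≥
p1 = 1/3, p3 = 2/3 ↦ 2/3  <
p1 = 1/3, p3 = 1 ↦ 1/3  <
p1 = 2/3, p3 = 0 ↦ 1  ≥
p1 = 2/3, p3 = 1/3 ↦ 1  ≥
p1 = 2/3, p3 = 2/3 ↦ 1  ≥
p1 = 2/3, p3 = 1 ↦ 2/3  <
p1 = 1, p3 = 0 ↦ 1  ≥
p1 = 1, p3 = 1/3 ↦ 1  ≥
p1 = 1, p3 = 2/3 ↦ 1  ≥
p1 = 1, p3 = 1 ↦ 1  ≥
So 10 of the 16 assignments meet the threshold.

10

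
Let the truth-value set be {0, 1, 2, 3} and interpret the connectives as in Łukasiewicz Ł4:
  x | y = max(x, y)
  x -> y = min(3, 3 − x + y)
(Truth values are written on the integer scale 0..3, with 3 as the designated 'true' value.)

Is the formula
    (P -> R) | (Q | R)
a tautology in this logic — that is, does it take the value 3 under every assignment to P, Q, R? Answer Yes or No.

No

Counterexample: take P = 1, Q = 0, R = 0.
P -> R = 1 -> 0 = 2
Q | R = 0 | 0 = 0
(P -> R) | (Q | R) = 2 | 0 = 2
This gives 2 ≠ 3.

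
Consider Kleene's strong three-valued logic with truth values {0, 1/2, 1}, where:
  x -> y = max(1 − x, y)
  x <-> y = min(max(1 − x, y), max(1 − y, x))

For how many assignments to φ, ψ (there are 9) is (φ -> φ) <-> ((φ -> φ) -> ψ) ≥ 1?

2

φ = 0, ψ = 0 ↦ 0  <
φ = 0, ψ = 1/2 ↦ 1/2  <
φ = 0, ψ = 1 ↦ 1  ≥
φ = 1/2, ψ = 0 ↦ 1/2  <
φ = 1/2, ψ = 1/2 ↦ 1/2  <
φ = 1/2, ψ = 1 ↦ 1/2  <
φ = 1, ψ = 0 ↦ 0  <
φ = 1, ψ = 1/2 ↦ 1/2  <
φ = 1, ψ = 1 ↦ 1  ≥
So 2 of the 9 assignments meet the threshold.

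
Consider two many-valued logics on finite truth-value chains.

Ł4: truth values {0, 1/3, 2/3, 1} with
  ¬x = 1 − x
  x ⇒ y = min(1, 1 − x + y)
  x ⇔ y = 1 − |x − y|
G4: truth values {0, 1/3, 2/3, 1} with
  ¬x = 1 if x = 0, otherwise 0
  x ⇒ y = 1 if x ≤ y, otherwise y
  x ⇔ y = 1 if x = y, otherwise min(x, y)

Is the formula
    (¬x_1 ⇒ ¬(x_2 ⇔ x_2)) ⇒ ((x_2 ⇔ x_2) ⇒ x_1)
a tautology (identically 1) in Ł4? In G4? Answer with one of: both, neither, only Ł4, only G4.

only Ł4

In Ł4: every assignment gives 1 — tautology.
In G4: at x_1 = 1/3, x_2 = 0 the value is 1/3 — not a tautology.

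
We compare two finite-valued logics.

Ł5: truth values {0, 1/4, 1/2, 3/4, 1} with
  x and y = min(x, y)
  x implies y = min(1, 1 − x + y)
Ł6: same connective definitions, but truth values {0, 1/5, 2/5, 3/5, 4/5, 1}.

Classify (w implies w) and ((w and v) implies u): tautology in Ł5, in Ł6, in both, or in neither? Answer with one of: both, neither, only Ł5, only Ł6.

In Ł5: at u = 0, v = 1/4, w = 1/4 the value is 3/4 — not a tautology.
In Ł6: at u = 0, v = 1/5, w = 1/5 the value is 4/5 — not a tautology.

neither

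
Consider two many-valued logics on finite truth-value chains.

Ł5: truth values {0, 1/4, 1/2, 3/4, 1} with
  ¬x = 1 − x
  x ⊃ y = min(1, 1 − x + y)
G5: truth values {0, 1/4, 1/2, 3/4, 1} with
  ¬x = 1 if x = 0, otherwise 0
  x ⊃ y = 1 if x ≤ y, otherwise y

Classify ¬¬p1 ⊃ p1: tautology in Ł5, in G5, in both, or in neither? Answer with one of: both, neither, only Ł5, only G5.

In Ł5: every assignment gives 1 — tautology.
In G5: at p1 = 1/4 the value is 1/4 — not a tautology.

only Ł5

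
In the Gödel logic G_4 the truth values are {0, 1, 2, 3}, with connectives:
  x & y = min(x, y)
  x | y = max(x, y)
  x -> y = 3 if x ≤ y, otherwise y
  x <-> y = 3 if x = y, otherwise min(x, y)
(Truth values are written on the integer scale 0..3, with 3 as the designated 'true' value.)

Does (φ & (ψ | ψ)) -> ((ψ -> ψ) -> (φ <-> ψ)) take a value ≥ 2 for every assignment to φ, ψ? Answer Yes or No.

φ = 0, ψ = 0 ↦ 3
φ = 0, ψ = 1 ↦ 3
φ = 0, ψ = 2 ↦ 3
φ = 0, ψ = 3 ↦ 3
φ = 1, ψ = 0 ↦ 3
φ = 1, ψ = 1 ↦ 3
φ = 1, ψ = 2 ↦ 3
φ = 1, ψ = 3 ↦ 3
φ = 2, ψ = 0 ↦ 3
φ = 2, ψ = 1 ↦ 3
φ = 2, ψ = 2 ↦ 3
φ = 2, ψ = 3 ↦ 3
φ = 3, ψ = 0 ↦ 3
φ = 3, ψ = 1 ↦ 3
φ = 3, ψ = 2 ↦ 3
φ = 3, ψ = 3 ↦ 3
Every assignment gives a value ≥ 2.

Yes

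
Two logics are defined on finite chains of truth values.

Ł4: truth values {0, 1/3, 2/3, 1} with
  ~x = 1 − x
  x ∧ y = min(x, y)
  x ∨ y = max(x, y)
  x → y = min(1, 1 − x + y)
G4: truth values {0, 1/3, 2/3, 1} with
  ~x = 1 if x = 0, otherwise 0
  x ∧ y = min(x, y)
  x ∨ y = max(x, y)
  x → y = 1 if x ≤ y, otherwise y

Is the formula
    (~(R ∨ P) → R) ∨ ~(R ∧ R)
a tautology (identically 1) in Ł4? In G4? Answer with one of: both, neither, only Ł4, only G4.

only G4

In Ł4: at P = 0, R = 1/3 the value is 2/3 — not a tautology.
In G4: every assignment gives 1 — tautology.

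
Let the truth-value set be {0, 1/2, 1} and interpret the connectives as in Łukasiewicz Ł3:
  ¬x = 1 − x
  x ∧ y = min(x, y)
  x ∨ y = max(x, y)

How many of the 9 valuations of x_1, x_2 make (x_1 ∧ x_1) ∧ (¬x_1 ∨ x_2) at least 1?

x_1 = 0, x_2 = 0 ↦ 0  <
x_1 = 0, x_2 = 1/2 ↦ 0  <
x_1 = 0, x_2 = 1 ↦ 0  <
x_1 = 1/2, x_2 = 0 ↦ 1/2  <
x_1 = 1/2, x_2 = 1/2 ↦ 1/2  <
x_1 = 1/2, x_2 = 1 ↦ 1/2  <
x_1 = 1, x_2 = 0 ↦ 0  <
x_1 = 1, x_2 = 1/2 ↦ 1/2  <
x_1 = 1, x_2 = 1 ↦ 1  ≥
So 1 of the 9 assignments meets the threshold.

1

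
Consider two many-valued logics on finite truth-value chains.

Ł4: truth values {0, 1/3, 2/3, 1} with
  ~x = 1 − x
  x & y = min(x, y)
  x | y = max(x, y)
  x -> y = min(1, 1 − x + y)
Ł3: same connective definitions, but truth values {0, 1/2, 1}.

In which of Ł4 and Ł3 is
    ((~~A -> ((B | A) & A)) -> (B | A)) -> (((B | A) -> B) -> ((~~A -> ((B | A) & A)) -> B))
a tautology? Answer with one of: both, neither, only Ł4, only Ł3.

both

In Ł4: every assignment gives 1 — tautology.
In Ł3: every assignment gives 1 — tautology.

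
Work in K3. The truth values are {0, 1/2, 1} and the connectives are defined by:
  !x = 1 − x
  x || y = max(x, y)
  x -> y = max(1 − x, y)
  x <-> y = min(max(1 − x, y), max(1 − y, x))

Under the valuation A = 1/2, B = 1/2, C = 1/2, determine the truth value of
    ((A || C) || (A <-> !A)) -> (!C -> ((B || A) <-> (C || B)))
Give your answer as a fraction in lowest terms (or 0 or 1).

A || C = 1/2 || 1/2 = 1/2
!A = !1/2 = 1/2
A <-> !A = 1/2 <-> 1/2 = 1/2
(A || C) || (A <-> !A) = 1/2 || 1/2 = 1/2
!C = !1/2 = 1/2
B || A = 1/2 || 1/2 = 1/2
C || B = 1/2 || 1/2 = 1/2
(B || A) <-> (C || B) = 1/2 <-> 1/2 = 1/2
!C -> ((B || A) <-> (C || B)) = 1/2 -> 1/2 = 1/2
((A || C) || (A <-> !A)) -> (!C -> ((B || A) <-> (C || B))) = 1/2 -> 1/2 = 1/2

1/2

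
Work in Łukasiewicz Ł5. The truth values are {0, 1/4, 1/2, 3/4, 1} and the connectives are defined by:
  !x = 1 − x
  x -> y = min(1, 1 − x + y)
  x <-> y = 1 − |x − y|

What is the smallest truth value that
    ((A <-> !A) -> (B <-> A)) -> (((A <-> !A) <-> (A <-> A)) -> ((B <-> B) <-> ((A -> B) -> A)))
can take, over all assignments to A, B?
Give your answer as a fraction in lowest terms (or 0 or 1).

Take A = 1/2, B = 1/2:
!A = !1/2 = 1/2
A <-> !A = 1/2 <-> 1/2 = 1
B <-> A = 1/2 <-> 1/2 = 1
(A <-> !A) -> (B <-> A) = 1 -> 1 = 1
!A = !1/2 = 1/2
A <-> !A = 1/2 <-> 1/2 = 1
A <-> A = 1/2 <-> 1/2 = 1
(A <-> !A) <-> (A <-> A) = 1 <-> 1 = 1
B <-> B = 1/2 <-> 1/2 = 1
A -> B = 1/2 -> 1/2 = 1
(A -> B) -> A = 1 -> 1/2 = 1/2
(B <-> B) <-> ((A -> B) -> A) = 1 <-> 1/2 = 1/2
((A <-> !A) <-> (A <-> A)) -> ((B <-> B) <-> ((A -> B) -> A)) = 1 -> 1/2 = 1/2
((A <-> !A) -> (B <-> A)) -> (((A <-> !A) <-> (A <-> A)) -> ((B <-> B) <-> ((A -> B) -> A))) = 1 -> 1/2 = 1/2
No assignment yields a value below 1/2, so this is the minimum.

1/2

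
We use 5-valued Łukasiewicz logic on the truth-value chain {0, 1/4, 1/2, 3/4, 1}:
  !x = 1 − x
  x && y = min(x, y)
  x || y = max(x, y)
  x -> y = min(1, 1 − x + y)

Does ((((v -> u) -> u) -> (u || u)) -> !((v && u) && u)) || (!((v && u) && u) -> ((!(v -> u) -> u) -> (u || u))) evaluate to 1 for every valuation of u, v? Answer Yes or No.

No

Counterexample: take u = 1/4, v = 1/4.
v -> u = 1/4 -> 1/4 = 1
(v -> u) -> u = 1 -> 1/4 = 1/4
u || u = 1/4 || 1/4 = 1/4
((v -> u) -> u) -> (u || u) = 1/4 -> 1/4 = 1
v && u = 1/4 && 1/4 = 1/4
(v && u) && u = 1/4 && 1/4 = 1/4
!((v && u) && u) = !1/4 = 3/4
(((v -> u) -> u) -> (u || u)) -> !((v && u) && u) = 1 -> 3/4 = 3/4
v && u = 1/4 && 1/4 = 1/4
(v && u) && u = 1/4 && 1/4 = 1/4
!((v && u) && u) = !1/4 = 3/4
v -> u = 1/4 -> 1/4 = 1
!(v -> u) = !1 = 0
!(v -> u) -> u = 0 -> 1/4 = 1
u || u = 1/4 || 1/4 = 1/4
(!(v -> u) -> u) -> (u || u) = 1 -> 1/4 = 1/4
!((v && u) && u) -> ((!(v -> u) -> u) -> (u || u)) = 3/4 -> 1/4 = 1/2
((((v -> u) -> u) -> (u || u)) -> !((v && u) && u)) || (!((v && u) && u) -> ((!(v -> u) -> u) -> (u || u))) = 3/4 || 1/2 = 3/4
This gives 3/4 ≠ 1.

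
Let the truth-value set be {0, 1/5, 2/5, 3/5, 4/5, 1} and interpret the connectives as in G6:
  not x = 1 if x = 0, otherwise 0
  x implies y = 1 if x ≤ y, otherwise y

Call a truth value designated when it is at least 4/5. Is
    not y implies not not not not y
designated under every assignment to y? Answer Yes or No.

No

Counterexample: take y = 0.
not y = not 0 = 1
not y = not 0 = 1
not not y = not 1 = 0
not not not y = not 0 = 1
not not not not y = not 1 = 0
not y implies not not not not y = 1 implies 0 = 0
This gives 0, which is below 4/5.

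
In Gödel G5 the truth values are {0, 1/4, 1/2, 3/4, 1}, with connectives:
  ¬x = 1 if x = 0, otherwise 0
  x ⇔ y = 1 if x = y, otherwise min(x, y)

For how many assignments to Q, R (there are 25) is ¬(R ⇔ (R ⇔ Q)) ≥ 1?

5

value 1: 5 assignments (counts)
value 0: 20 assignments
So 5 of the 25 assignments meet the threshold.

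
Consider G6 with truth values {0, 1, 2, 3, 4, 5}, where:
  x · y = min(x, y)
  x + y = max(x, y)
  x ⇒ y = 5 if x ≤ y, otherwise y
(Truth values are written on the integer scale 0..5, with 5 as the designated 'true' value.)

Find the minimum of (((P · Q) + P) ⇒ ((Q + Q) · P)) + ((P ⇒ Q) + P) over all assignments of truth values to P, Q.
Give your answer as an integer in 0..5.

Take P = 1, Q = 0:
P · Q = 1 · 0 = 0
(P · Q) + P = 0 + 1 = 1
Q + Q = 0 + 0 = 0
(Q + Q) · P = 0 · 1 = 0
((P · Q) + P) ⇒ ((Q + Q) · P) = 1 ⇒ 0 = 0
P ⇒ Q = 1 ⇒ 0 = 0
(P ⇒ Q) + P = 0 + 1 = 1
(((P · Q) + P) ⇒ ((Q + Q) · P)) + ((P ⇒ Q) + P) = 0 + 1 = 1
No assignment yields a value below 1, so this is the minimum.

1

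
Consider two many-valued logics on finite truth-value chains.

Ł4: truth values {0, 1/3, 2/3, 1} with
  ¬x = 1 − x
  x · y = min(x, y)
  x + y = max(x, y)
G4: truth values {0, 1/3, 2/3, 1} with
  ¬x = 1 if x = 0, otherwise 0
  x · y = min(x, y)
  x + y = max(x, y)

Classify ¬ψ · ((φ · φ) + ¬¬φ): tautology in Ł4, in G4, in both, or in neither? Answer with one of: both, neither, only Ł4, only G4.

neither

In Ł4: at φ = 0, ψ = 0 the value is 0 — not a tautology.
In G4: at φ = 0, ψ = 0 the value is 0 — not a tautology.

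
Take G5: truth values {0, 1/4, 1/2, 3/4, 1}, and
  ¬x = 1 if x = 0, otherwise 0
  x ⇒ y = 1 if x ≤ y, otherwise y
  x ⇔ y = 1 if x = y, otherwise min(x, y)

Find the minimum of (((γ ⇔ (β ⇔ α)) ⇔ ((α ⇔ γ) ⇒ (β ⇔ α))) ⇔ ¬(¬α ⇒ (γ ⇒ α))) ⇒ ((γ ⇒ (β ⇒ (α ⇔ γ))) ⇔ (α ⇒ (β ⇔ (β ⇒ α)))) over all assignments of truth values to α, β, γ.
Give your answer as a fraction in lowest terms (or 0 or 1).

Take α = 1/2, β = 1/4, γ = 0:
β ⇔ α = 1/4 ⇔ 1/2 = 1/4
γ ⇔ (β ⇔ α) = 0 ⇔ 1/4 = 0
α ⇔ γ = 1/2 ⇔ 0 = 0
β ⇔ α = 1/4 ⇔ 1/2 = 1/4
(α ⇔ γ) ⇒ (β ⇔ α) = 0 ⇒ 1/4 = 1
(γ ⇔ (β ⇔ α)) ⇔ ((α ⇔ γ) ⇒ (β ⇔ α)) = 0 ⇔ 1 = 0
¬α = ¬1/2 = 0
γ ⇒ α = 0 ⇒ 1/2 = 1
¬α ⇒ (γ ⇒ α) = 0 ⇒ 1 = 1
¬(¬α ⇒ (γ ⇒ α)) = ¬1 = 0
((γ ⇔ (β ⇔ α)) ⇔ ((α ⇔ γ) ⇒ (β ⇔ α))) ⇔ ¬(¬α ⇒ (γ ⇒ α)) = 0 ⇔ 0 = 1
α ⇔ γ = 1/2 ⇔ 0 = 0
β ⇒ (α ⇔ γ) = 1/4 ⇒ 0 = 0
γ ⇒ (β ⇒ (α ⇔ γ)) = 0 ⇒ 0 = 1
β ⇒ α = 1/4 ⇒ 1/2 = 1
β ⇔ (β ⇒ α) = 1/4 ⇔ 1 = 1/4
α ⇒ (β ⇔ (β ⇒ α)) = 1/2 ⇒ 1/4 = 1/4
(γ ⇒ (β ⇒ (α ⇔ γ))) ⇔ (α ⇒ (β ⇔ (β ⇒ α))) = 1 ⇔ 1/4 = 1/4
(((γ ⇔ (β ⇔ α)) ⇔ ((α ⇔ γ) ⇒ (β ⇔ α))) ⇔ ¬(¬α ⇒ (γ ⇒ α))) ⇒ ((γ ⇒ (β ⇒ (α ⇔ γ))) ⇔ (α ⇒ (β ⇔ (β ⇒ α)))) = 1 ⇒ 1/4 = 1/4
No assignment yields a value below 1/4, so this is the minimum.

1/4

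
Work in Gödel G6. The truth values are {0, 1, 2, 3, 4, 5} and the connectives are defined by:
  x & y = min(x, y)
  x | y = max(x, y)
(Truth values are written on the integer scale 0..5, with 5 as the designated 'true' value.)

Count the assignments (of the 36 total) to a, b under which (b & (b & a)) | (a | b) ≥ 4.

value 5: 11 assignments (counts)
value 4: 9 assignments (counts)
value 3: 7 assignments
value 2: 5 assignments
value 1: 3 assignments
value 0: 1 assignment
So 20 of the 36 assignments meet the threshold.

20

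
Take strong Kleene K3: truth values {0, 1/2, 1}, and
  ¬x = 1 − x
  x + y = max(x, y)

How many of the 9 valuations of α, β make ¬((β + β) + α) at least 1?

1

α = 0, β = 0 ↦ 1  ≥
α = 0, β = 1/2 ↦ 1/2  <
α = 0, β = 1 ↦ 0  <
α = 1/2, β = 0 ↦ 1/2  <
α = 1/2, β = 1/2 ↦ 1/2  <
α = 1/2, β = 1 ↦ 0  <
α = 1, β = 0 ↦ 0  <
α = 1, β = 1/2 ↦ 0  <
α = 1, β = 1 ↦ 0  <
So 1 of the 9 assignments meets the threshold.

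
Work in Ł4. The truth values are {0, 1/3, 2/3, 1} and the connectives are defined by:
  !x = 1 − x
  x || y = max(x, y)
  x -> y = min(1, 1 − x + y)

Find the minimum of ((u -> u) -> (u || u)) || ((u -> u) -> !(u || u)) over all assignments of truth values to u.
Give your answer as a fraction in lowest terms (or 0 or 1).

Take u = 1/3:
u -> u = 1/3 -> 1/3 = 1
u || u = 1/3 || 1/3 = 1/3
(u -> u) -> (u || u) = 1 -> 1/3 = 1/3
u -> u = 1/3 -> 1/3 = 1
u || u = 1/3 || 1/3 = 1/3
!(u || u) = !1/3 = 2/3
(u -> u) -> !(u || u) = 1 -> 2/3 = 2/3
((u -> u) -> (u || u)) || ((u -> u) -> !(u || u)) = 1/3 || 2/3 = 2/3
No assignment yields a value below 2/3, so this is the minimum.

2/3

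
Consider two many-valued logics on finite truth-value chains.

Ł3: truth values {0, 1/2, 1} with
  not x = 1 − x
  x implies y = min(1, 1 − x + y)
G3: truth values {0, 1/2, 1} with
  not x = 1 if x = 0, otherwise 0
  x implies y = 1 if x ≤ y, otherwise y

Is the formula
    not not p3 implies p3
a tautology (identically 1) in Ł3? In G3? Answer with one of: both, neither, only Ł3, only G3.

only Ł3

In Ł3: every assignment gives 1 — tautology.
In G3: at p3 = 1/2 the value is 1/2 — not a tautology.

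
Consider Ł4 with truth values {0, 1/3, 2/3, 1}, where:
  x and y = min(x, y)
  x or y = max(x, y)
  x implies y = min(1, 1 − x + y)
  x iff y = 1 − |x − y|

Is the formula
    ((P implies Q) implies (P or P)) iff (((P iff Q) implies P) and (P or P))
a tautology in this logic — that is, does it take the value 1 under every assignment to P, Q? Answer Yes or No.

No

Counterexample: take P = 1/3, Q = 0.
P implies Q = 1/3 implies 0 = 2/3
P or P = 1/3 or 1/3 = 1/3
(P implies Q) implies (P or P) = 2/3 implies 1/3 = 2/3
P iff Q = 1/3 iff 0 = 2/3
(P iff Q) implies P = 2/3 implies 1/3 = 2/3
P or P = 1/3 or 1/3 = 1/3
((P iff Q) implies P) and (P or P) = 2/3 and 1/3 = 1/3
((P implies Q) implies (P or P)) iff (((P iff Q) implies P) and (P or P)) = 2/3 iff 1/3 = 2/3
This gives 2/3 ≠ 1.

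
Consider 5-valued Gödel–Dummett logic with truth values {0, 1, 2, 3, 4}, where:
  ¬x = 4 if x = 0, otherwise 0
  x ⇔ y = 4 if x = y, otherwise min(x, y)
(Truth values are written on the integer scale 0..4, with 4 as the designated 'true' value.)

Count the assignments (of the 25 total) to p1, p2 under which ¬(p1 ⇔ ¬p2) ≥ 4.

17

value 4: 17 assignments (counts)
value 0: 8 assignments
So 17 of the 25 assignments meet the threshold.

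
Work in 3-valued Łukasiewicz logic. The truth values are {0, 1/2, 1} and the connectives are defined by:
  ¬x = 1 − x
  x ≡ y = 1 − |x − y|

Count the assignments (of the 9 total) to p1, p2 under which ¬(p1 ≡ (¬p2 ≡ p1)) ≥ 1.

p1 = 0, p2 = 0 ↦ 0  <
p1 = 0, p2 = 1/2 ↦ 1/2  <
p1 = 0, p2 = 1 ↦ 1  ≥
p1 = 1/2, p2 = 0 ↦ 0  <
p1 = 1/2, p2 = 1/2 ↦ 1/2  <
p1 = 1/2, p2 = 1 ↦ 0  <
p1 = 1, p2 = 0 ↦ 0  <
p1 = 1, p2 = 1/2 ↦ 1/2  <
p1 = 1, p2 = 1 ↦ 1  ≥
So 2 of the 9 assignments meet the threshold.

2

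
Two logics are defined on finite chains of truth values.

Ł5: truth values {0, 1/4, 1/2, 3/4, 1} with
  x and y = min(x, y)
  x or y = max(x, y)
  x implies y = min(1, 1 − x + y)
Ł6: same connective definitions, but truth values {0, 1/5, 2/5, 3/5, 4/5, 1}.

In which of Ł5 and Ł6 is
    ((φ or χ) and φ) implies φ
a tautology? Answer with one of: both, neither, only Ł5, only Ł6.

In Ł5: every assignment gives 1 — tautology.
In Ł6: every assignment gives 1 — tautology.

both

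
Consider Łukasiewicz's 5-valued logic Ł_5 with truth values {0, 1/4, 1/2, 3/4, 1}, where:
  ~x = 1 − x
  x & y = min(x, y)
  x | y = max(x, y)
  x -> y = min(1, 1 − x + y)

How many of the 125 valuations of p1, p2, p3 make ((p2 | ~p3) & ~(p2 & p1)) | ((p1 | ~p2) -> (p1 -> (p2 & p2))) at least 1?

89

value 1: 89 assignments (counts)
value 3/4: 19 assignments
value 1/2: 11 assignments
value 1/4: 5 assignments
value 0: 1 assignment
So 89 of the 125 assignments meet the threshold.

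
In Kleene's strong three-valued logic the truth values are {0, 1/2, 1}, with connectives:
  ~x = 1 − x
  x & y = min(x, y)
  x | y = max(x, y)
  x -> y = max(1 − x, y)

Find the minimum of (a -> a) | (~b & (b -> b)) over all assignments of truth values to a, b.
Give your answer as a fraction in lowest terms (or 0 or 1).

1/2

Take a = 1/2, b = 1/2:
a -> a = 1/2 -> 1/2 = 1/2
~b = ~1/2 = 1/2
b -> b = 1/2 -> 1/2 = 1/2
~b & (b -> b) = 1/2 & 1/2 = 1/2
(a -> a) | (~b & (b -> b)) = 1/2 | 1/2 = 1/2
No assignment yields a value below 1/2, so this is the minimum.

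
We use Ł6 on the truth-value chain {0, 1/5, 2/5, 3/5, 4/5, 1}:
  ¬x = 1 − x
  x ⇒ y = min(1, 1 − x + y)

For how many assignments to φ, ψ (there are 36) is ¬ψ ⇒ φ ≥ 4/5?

26

value 1: 21 assignments (counts)
value 4/5: 5 assignments (counts)
value 3/5: 4 assignments
value 2/5: 3 assignments
value 1/5: 2 assignments
value 0: 1 assignment
So 26 of the 36 assignments meet the threshold.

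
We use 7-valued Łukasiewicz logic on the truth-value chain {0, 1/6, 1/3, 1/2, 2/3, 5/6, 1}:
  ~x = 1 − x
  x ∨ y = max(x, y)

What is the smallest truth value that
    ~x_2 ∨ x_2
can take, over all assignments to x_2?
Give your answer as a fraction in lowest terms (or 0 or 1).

Take x_2 = 1/2:
~x_2 = ~1/2 = 1/2
~x_2 ∨ x_2 = 1/2 ∨ 1/2 = 1/2
No assignment yields a value below 1/2, so this is the minimum.

1/2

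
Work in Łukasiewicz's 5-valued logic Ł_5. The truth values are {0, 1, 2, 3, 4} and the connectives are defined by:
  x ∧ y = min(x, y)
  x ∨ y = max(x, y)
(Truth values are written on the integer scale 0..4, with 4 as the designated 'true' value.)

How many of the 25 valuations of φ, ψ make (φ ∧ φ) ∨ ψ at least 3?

16

value 4: 9 assignments (counts)
value 3: 7 assignments (counts)
value 2: 5 assignments
value 1: 3 assignments
value 0: 1 assignment
So 16 of the 25 assignments meet the threshold.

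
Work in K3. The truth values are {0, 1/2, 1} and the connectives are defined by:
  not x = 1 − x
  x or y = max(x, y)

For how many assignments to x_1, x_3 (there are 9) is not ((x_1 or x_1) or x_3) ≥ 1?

x_1 = 0, x_3 = 0 ↦ 1  ≥
x_1 = 0, x_3 = 1/2 ↦ 1/2  <
x_1 = 0, x_3 = 1 ↦ 0  <
x_1 = 1/2, x_3 = 0 ↦ 1/2  <
x_1 = 1/2, x_3 = 1/2 ↦ 1/2  <
x_1 = 1/2, x_3 = 1 ↦ 0  <
x_1 = 1, x_3 = 0 ↦ 0  <
x_1 = 1, x_3 = 1/2 ↦ 0  <
x_1 = 1, x_3 = 1 ↦ 0  <
So 1 of the 9 assignments meets the threshold.

1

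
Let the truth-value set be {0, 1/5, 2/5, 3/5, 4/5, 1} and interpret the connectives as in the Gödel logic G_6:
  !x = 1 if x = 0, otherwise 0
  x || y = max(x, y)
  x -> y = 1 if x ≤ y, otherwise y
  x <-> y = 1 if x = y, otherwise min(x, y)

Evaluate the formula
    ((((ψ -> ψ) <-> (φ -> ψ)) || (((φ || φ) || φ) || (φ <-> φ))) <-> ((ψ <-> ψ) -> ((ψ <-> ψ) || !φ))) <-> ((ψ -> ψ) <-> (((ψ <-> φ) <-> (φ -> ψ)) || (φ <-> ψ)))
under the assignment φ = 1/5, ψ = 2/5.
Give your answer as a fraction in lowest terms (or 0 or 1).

ψ -> ψ = 2/5 -> 2/5 = 1
φ -> ψ = 1/5 -> 2/5 = 1
(ψ -> ψ) <-> (φ -> ψ) = 1 <-> 1 = 1
φ || φ = 1/5 || 1/5 = 1/5
(φ || φ) || φ = 1/5 || 1/5 = 1/5
φ <-> φ = 1/5 <-> 1/5 = 1
((φ || φ) || φ) || (φ <-> φ) = 1/5 || 1 = 1
((ψ -> ψ) <-> (φ -> ψ)) || (((φ || φ) || φ) || (φ <-> φ)) = 1 || 1 = 1
ψ <-> ψ = 2/5 <-> 2/5 = 1
ψ <-> ψ = 2/5 <-> 2/5 = 1
!φ = !1/5 = 0
(ψ <-> ψ) || !φ = 1 || 0 = 1
(ψ <-> ψ) -> ((ψ <-> ψ) || !φ) = 1 -> 1 = 1
(((ψ -> ψ) <-> (φ -> ψ)) || (((φ || φ) || φ) || (φ <-> φ))) <-> ((ψ <-> ψ) -> ((ψ <-> ψ) || !φ)) = 1 <-> 1 = 1
ψ -> ψ = 2/5 -> 2/5 = 1
ψ <-> φ = 2/5 <-> 1/5 = 1/5
φ -> ψ = 1/5 -> 2/5 = 1
(ψ <-> φ) <-> (φ -> ψ) = 1/5 <-> 1 = 1/5
φ <-> ψ = 1/5 <-> 2/5 = 1/5
((ψ <-> φ) <-> (φ -> ψ)) || (φ <-> ψ) = 1/5 || 1/5 = 1/5
(ψ -> ψ) <-> (((ψ <-> φ) <-> (φ -> ψ)) || (φ <-> ψ)) = 1 <-> 1/5 = 1/5
((((ψ -> ψ) <-> (φ -> ψ)) || (((φ || φ) || φ) || (φ <-> φ))) <-> ((ψ <-> ψ) -> ((ψ <-> ψ) || !φ))) <-> ((ψ -> ψ) <-> (((ψ <-> φ) <-> (φ -> ψ)) || (φ <-> ψ))) = 1 <-> 1/5 = 1/5

1/5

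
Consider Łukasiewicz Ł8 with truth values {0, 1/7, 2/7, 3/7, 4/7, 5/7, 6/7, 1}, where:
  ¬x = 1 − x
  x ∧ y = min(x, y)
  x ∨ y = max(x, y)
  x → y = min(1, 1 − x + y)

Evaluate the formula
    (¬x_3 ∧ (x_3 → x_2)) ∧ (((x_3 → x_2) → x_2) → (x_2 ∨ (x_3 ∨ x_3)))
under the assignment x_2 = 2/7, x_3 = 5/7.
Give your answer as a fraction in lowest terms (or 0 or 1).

¬x_3 = ¬5/7 = 2/7
x_3 → x_2 = 5/7 → 2/7 = 4/7
¬x_3 ∧ (x_3 → x_2) = 2/7 ∧ 4/7 = 2/7
x_3 → x_2 = 5/7 → 2/7 = 4/7
(x_3 → x_2) → x_2 = 4/7 → 2/7 = 5/7
x_3 ∨ x_3 = 5/7 ∨ 5/7 = 5/7
x_2 ∨ (x_3 ∨ x_3) = 2/7 ∨ 5/7 = 5/7
((x_3 → x_2) → x_2) → (x_2 ∨ (x_3 ∨ x_3)) = 5/7 → 5/7 = 1
(¬x_3 ∧ (x_3 → x_2)) ∧ (((x_3 → x_2) → x_2) → (x_2 ∨ (x_3 ∨ x_3))) = 2/7 ∧ 1 = 2/7

2/7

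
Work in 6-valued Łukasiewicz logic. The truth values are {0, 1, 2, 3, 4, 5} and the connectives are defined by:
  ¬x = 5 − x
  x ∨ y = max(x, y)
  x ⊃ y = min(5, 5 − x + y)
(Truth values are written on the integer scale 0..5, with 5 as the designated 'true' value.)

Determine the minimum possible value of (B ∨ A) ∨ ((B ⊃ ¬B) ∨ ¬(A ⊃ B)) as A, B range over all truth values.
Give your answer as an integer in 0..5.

Take A = 0, B = 3:
B ∨ A = 3 ∨ 0 = 3
¬B = ¬3 = 2
B ⊃ ¬B = 3 ⊃ 2 = 4
A ⊃ B = 0 ⊃ 3 = 5
¬(A ⊃ B) = ¬5 = 0
(B ⊃ ¬B) ∨ ¬(A ⊃ B) = 4 ∨ 0 = 4
(B ∨ A) ∨ ((B ⊃ ¬B) ∨ ¬(A ⊃ B)) = 3 ∨ 4 = 4
No assignment yields a value below 4, so this is the minimum.

4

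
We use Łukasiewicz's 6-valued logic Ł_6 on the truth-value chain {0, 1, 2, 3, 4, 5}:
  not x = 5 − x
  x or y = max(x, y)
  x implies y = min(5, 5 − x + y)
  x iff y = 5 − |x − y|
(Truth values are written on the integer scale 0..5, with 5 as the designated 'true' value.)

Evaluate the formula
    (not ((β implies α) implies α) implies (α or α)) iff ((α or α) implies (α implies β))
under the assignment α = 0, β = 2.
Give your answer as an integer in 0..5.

2

β implies α = 2 implies 0 = 3
(β implies α) implies α = 3 implies 0 = 2
not ((β implies α) implies α) = not 2 = 3
α or α = 0 or 0 = 0
not ((β implies α) implies α) implies (α or α) = 3 implies 0 = 2
α or α = 0 or 0 = 0
α implies β = 0 implies 2 = 5
(α or α) implies (α implies β) = 0 implies 5 = 5
(not ((β implies α) implies α) implies (α or α)) iff ((α or α) implies (α implies β)) = 2 iff 5 = 2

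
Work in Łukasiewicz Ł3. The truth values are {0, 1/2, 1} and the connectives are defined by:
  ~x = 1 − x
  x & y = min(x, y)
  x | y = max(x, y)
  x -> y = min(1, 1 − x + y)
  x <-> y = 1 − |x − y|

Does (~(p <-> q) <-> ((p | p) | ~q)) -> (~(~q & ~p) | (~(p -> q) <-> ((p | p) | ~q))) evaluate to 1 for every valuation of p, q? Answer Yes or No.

Counterexample: take p = 0, q = 1/2.
p <-> q = 0 <-> 1/2 = 1/2
~(p <-> q) = ~1/2 = 1/2
p | p = 0 | 0 = 0
~q = ~1/2 = 1/2
(p | p) | ~q = 0 | 1/2 = 1/2
~(p <-> q) <-> ((p | p) | ~q) = 1/2 <-> 1/2 = 1
~q = ~1/2 = 1/2
~p = ~0 = 1
~q & ~p = 1/2 & 1 = 1/2
~(~q & ~p) = ~1/2 = 1/2
p -> q = 0 -> 1/2 = 1
~(p -> q) = ~1 = 0
p | p = 0 | 0 = 0
~q = ~1/2 = 1/2
(p | p) | ~q = 0 | 1/2 = 1/2
~(p -> q) <-> ((p | p) | ~q) = 0 <-> 1/2 = 1/2
~(~q & ~p) | (~(p -> q) <-> ((p | p) | ~q)) = 1/2 | 1/2 = 1/2
(~(p <-> q) <-> ((p | p) | ~q)) -> (~(~q & ~p) | (~(p -> q) <-> ((p | p) | ~q))) = 1 -> 1/2 = 1/2
This gives 1/2 ≠ 1.

No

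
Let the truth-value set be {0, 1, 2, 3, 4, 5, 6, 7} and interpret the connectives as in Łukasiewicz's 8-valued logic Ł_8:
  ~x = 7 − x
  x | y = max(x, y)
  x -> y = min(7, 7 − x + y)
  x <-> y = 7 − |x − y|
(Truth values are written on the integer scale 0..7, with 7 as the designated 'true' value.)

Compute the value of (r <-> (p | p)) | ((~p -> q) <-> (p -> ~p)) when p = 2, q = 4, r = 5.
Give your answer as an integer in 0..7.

6

p | p = 2 | 2 = 2
r <-> (p | p) = 5 <-> 2 = 4
~p = ~2 = 5
~p -> q = 5 -> 4 = 6
~p = ~2 = 5
p -> ~p = 2 -> 5 = 7
(~p -> q) <-> (p -> ~p) = 6 <-> 7 = 6
(r <-> (p | p)) | ((~p -> q) <-> (p -> ~p)) = 4 | 6 = 6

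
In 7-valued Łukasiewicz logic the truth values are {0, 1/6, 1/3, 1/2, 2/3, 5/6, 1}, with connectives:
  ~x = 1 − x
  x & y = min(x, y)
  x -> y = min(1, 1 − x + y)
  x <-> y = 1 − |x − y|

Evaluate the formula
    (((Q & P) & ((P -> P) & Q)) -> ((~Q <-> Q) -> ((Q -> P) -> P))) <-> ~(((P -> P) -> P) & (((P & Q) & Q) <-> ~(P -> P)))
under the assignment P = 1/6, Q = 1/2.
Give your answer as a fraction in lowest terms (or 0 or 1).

5/6

Q & P = 1/2 & 1/6 = 1/6
P -> P = 1/6 -> 1/6 = 1
(P -> P) & Q = 1 & 1/2 = 1/2
(Q & P) & ((P -> P) & Q) = 1/6 & 1/2 = 1/6
~Q = ~1/2 = 1/2
~Q <-> Q = 1/2 <-> 1/2 = 1
Q -> P = 1/2 -> 1/6 = 2/3
(Q -> P) -> P = 2/3 -> 1/6 = 1/2
(~Q <-> Q) -> ((Q -> P) -> P) = 1 -> 1/2 = 1/2
((Q & P) & ((P -> P) & Q)) -> ((~Q <-> Q) -> ((Q -> P) -> P)) = 1/6 -> 1/2 = 1
P -> P = 1/6 -> 1/6 = 1
(P -> P) -> P = 1 -> 1/6 = 1/6
P & Q = 1/6 & 1/2 = 1/6
(P & Q) & Q = 1/6 & 1/2 = 1/6
P -> P = 1/6 -> 1/6 = 1
~(P -> P) = ~1 = 0
((P & Q) & Q) <-> ~(P -> P) = 1/6 <-> 0 = 5/6
((P -> P) -> P) & (((P & Q) & Q) <-> ~(P -> P)) = 1/6 & 5/6 = 1/6
~(((P -> P) -> P) & (((P & Q) & Q) <-> ~(P -> P))) = ~1/6 = 5/6
(((Q & P) & ((P -> P) & Q)) -> ((~Q <-> Q) -> ((Q -> P) -> P))) <-> ~(((P -> P) -> P) & (((P & Q) & Q) <-> ~(P -> P))) = 1 <-> 5/6 = 5/6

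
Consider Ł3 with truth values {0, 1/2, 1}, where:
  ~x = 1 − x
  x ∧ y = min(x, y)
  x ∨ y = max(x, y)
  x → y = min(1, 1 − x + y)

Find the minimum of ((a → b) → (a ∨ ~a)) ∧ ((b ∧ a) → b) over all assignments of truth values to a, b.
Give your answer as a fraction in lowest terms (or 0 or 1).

1/2

Take a = 1/2, b = 1/2:
a → b = 1/2 → 1/2 = 1
~a = ~1/2 = 1/2
a ∨ ~a = 1/2 ∨ 1/2 = 1/2
(a → b) → (a ∨ ~a) = 1 → 1/2 = 1/2
b ∧ a = 1/2 ∧ 1/2 = 1/2
(b ∧ a) → b = 1/2 → 1/2 = 1
((a → b) → (a ∨ ~a)) ∧ ((b ∧ a) → b) = 1/2 ∧ 1 = 1/2
No assignment yields a value below 1/2, so this is the minimum.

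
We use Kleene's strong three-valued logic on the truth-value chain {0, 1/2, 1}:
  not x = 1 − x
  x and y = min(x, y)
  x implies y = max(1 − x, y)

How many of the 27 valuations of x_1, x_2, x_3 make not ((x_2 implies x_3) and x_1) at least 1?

11

value 1: 11 assignments (counts)
value 1/2: 11 assignments
value 0: 5 assignments
So 11 of the 27 assignments meet the threshold.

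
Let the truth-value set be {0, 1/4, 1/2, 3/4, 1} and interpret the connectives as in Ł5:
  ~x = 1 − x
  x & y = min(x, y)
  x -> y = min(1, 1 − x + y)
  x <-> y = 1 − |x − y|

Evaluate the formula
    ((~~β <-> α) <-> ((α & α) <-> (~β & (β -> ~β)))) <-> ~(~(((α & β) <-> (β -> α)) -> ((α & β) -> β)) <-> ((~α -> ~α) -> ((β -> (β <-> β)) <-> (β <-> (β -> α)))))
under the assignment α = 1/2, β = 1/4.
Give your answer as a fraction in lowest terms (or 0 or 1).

1/4

~β = ~1/4 = 3/4
~~β = ~3/4 = 1/4
~~β <-> α = 1/4 <-> 1/2 = 3/4
α & α = 1/2 & 1/2 = 1/2
~β = ~1/4 = 3/4
~β = ~1/4 = 3/4
β -> ~β = 1/4 -> 3/4 = 1
~β & (β -> ~β) = 3/4 & 1 = 3/4
(α & α) <-> (~β & (β -> ~β)) = 1/2 <-> 3/4 = 3/4
(~~β <-> α) <-> ((α & α) <-> (~β & (β -> ~β))) = 3/4 <-> 3/4 = 1
α & β = 1/2 & 1/4 = 1/4
β -> α = 1/4 -> 1/2 = 1
(α & β) <-> (β -> α) = 1/4 <-> 1 = 1/4
α & β = 1/2 & 1/4 = 1/4
(α & β) -> β = 1/4 -> 1/4 = 1
((α & β) <-> (β -> α)) -> ((α & β) -> β) = 1/4 -> 1 = 1
~(((α & β) <-> (β -> α)) -> ((α & β) -> β)) = ~1 = 0
~α = ~1/2 = 1/2
~α = ~1/2 = 1/2
~α -> ~α = 1/2 -> 1/2 = 1
β <-> β = 1/4 <-> 1/4 = 1
β -> (β <-> β) = 1/4 -> 1 = 1
β -> α = 1/4 -> 1/2 = 1
β <-> (β -> α) = 1/4 <-> 1 = 1/4
(β -> (β <-> β)) <-> (β <-> (β -> α)) = 1 <-> 1/4 = 1/4
(~α -> ~α) -> ((β -> (β <-> β)) <-> (β <-> (β -> α))) = 1 -> 1/4 = 1/4
~(((α & β) <-> (β -> α)) -> ((α & β) -> β)) <-> ((~α -> ~α) -> ((β -> (β <-> β)) <-> (β <-> (β -> α)))) = 0 <-> 1/4 = 3/4
~(~(((α & β) <-> (β -> α)) -> ((α & β) -> β)) <-> ((~α -> ~α) -> ((β -> (β <-> β)) <-> (β <-> (β -> α))))) = ~3/4 = 1/4
((~~β <-> α) <-> ((α & α) <-> (~β & (β -> ~β)))) <-> ~(~(((α & β) <-> (β -> α)) -> ((α & β) -> β)) <-> ((~α -> ~α) -> ((β -> (β <-> β)) <-> (β <-> (β -> α))))) = 1 <-> 1/4 = 1/4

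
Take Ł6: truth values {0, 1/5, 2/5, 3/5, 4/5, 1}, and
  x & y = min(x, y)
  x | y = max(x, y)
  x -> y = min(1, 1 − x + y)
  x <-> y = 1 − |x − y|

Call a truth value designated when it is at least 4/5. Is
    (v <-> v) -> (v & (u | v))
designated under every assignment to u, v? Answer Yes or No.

Counterexample: take u = 0, v = 0.
v <-> v = 0 <-> 0 = 1
u | v = 0 | 0 = 0
v & (u | v) = 0 & 0 = 0
(v <-> v) -> (v & (u | v)) = 1 -> 0 = 0
This gives 0, which is below 4/5.

No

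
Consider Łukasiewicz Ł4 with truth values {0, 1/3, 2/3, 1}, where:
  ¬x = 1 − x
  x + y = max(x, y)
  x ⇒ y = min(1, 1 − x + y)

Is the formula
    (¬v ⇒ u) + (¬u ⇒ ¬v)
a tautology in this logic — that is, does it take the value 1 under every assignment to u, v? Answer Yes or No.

Counterexample: take u = 0, v = 1/3.
¬v = ¬1/3 = 2/3
¬v ⇒ u = 2/3 ⇒ 0 = 1/3
¬u = ¬0 = 1
¬v = ¬1/3 = 2/3
¬u ⇒ ¬v = 1 ⇒ 2/3 = 2/3
(¬v ⇒ u) + (¬u ⇒ ¬v) = 1/3 + 2/3 = 2/3
This gives 2/3 ≠ 1.

No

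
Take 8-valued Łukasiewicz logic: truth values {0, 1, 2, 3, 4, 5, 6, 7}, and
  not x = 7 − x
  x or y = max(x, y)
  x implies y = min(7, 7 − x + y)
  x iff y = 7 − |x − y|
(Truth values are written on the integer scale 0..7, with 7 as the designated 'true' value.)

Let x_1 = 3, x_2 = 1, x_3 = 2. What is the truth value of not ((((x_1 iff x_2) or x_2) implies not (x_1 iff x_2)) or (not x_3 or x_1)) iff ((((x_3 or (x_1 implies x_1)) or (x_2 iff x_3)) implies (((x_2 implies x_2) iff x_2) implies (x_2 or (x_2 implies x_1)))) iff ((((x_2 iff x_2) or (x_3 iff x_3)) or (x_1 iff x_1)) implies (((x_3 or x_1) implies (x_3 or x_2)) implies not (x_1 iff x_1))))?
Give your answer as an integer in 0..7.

x_1 iff x_2 = 3 iff 1 = 5
(x_1 iff x_2) or x_2 = 5 or 1 = 5
x_1 iff x_2 = 3 iff 1 = 5
not (x_1 iff x_2) = not 5 = 2
((x_1 iff x_2) or x_2) implies not (x_1 iff x_2) = 5 implies 2 = 4
not x_3 = not 2 = 5
not x_3 or x_1 = 5 or 3 = 5
(((x_1 iff x_2) or x_2) implies not (x_1 iff x_2)) or (not x_3 or x_1) = 4 or 5 = 5
not ((((x_1 iff x_2) or x_2) implies not (x_1 iff x_2)) or (not x_3 or x_1)) = not 5 = 2
x_1 implies x_1 = 3 implies 3 = 7
x_3 or (x_1 implies x_1) = 2 or 7 = 7
x_2 iff x_3 = 1 iff 2 = 6
(x_3 or (x_1 implies x_1)) or (x_2 iff x_3) = 7 or 6 = 7
x_2 implies x_2 = 1 implies 1 = 7
(x_2 implies x_2) iff x_2 = 7 iff 1 = 1
x_2 implies x_1 = 1 implies 3 = 7
x_2 or (x_2 implies x_1) = 1 or 7 = 7
((x_2 implies x_2) iff x_2) implies (x_2 or (x_2 implies x_1)) = 1 implies 7 = 7
((x_3 or (x_1 implies x_1)) or (x_2 iff x_3)) implies (((x_2 implies x_2) iff x_2) implies (x_2 or (x_2 implies x_1))) = 7 implies 7 = 7
x_2 iff x_2 = 1 iff 1 = 7
x_3 iff x_3 = 2 iff 2 = 7
(x_2 iff x_2) or (x_3 iff x_3) = 7 or 7 = 7
x_1 iff x_1 = 3 iff 3 = 7
((x_2 iff x_2) or (x_3 iff x_3)) or (x_1 iff x_1) = 7 or 7 = 7
x_3 or x_1 = 2 or 3 = 3
x_3 or x_2 = 2 or 1 = 2
(x_3 or x_1) implies (x_3 or x_2) = 3 implies 2 = 6
x_1 iff x_1 = 3 iff 3 = 7
not (x_1 iff x_1) = not 7 = 0
((x_3 or x_1) implies (x_3 or x_2)) implies not (x_1 iff x_1) = 6 implies 0 = 1
(((x_2 iff x_2) or (x_3 iff x_3)) or (x_1 iff x_1)) implies (((x_3 or x_1) implies (x_3 or x_2)) implies not (x_1 iff x_1)) = 7 implies 1 = 1
(((x_3 or (x_1 implies x_1)) or (x_2 iff x_3)) implies (((x_2 implies x_2) iff x_2) implies (x_2 or (x_2 implies x_1)))) iff ((((x_2 iff x_2) or (x_3 iff x_3)) or (x_1 iff x_1)) implies (((x_3 or x_1) implies (x_3 or x_2)) implies not (x_1 iff x_1))) = 7 iff 1 = 1
not ((((x_1 iff x_2) or x_2) implies not (x_1 iff x_2)) or (not x_3 or x_1)) iff ((((x_3 or (x_1 implies x_1)) or (x_2 iff x_3)) implies (((x_2 implies x_2) iff x_2) implies (x_2 or (x_2 implies x_1)))) iff ((((x_2 iff x_2) or (x_3 iff x_3)) or (x_1 iff x_1)) implies (((x_3 or x_1) implies (x_3 or x_2)) implies not (x_1 iff x_1)))) = 2 iff 1 = 6

6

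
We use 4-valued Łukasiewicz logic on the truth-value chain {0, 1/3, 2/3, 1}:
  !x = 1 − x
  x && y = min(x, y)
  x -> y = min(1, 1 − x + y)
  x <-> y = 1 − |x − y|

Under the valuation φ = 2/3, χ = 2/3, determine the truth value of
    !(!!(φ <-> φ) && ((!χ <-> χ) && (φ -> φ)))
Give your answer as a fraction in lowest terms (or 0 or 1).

1/3

φ <-> φ = 2/3 <-> 2/3 = 1
!(φ <-> φ) = !1 = 0
!!(φ <-> φ) = !0 = 1
!χ = !2/3 = 1/3
!χ <-> χ = 1/3 <-> 2/3 = 2/3
φ -> φ = 2/3 -> 2/3 = 1
(!χ <-> χ) && (φ -> φ) = 2/3 && 1 = 2/3
!!(φ <-> φ) && ((!χ <-> χ) && (φ -> φ)) = 1 && 2/3 = 2/3
!(!!(φ <-> φ) && ((!χ <-> χ) && (φ -> φ))) = !2/3 = 1/3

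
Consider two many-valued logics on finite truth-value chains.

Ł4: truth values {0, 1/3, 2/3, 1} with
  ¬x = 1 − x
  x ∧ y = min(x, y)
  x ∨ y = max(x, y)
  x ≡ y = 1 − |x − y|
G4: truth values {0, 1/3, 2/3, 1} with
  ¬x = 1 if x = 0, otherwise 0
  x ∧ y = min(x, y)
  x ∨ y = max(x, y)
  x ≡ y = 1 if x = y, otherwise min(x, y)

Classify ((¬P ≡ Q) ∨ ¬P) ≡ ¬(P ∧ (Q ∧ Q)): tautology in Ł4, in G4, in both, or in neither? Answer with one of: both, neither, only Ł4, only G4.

In Ł4: at P = 1/3, Q = 0 the value is 2/3 — not a tautology.
In G4: every assignment gives 1 — tautology.

only G4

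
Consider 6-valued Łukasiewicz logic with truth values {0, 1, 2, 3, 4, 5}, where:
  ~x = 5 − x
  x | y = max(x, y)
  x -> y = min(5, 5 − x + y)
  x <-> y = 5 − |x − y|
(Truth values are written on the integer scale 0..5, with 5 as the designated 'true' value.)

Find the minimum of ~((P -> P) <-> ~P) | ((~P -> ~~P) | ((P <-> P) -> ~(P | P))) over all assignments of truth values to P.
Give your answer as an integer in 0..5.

4

Take P = 1:
P -> P = 1 -> 1 = 5
~P = ~1 = 4
(P -> P) <-> ~P = 5 <-> 4 = 4
~((P -> P) <-> ~P) = ~4 = 1
~P = ~1 = 4
~P = ~1 = 4
~~P = ~4 = 1
~P -> ~~P = 4 -> 1 = 2
P <-> P = 1 <-> 1 = 5
P | P = 1 | 1 = 1
~(P | P) = ~1 = 4
(P <-> P) -> ~(P | P) = 5 -> 4 = 4
(~P -> ~~P) | ((P <-> P) -> ~(P | P)) = 2 | 4 = 4
~((P -> P) <-> ~P) | ((~P -> ~~P) | ((P <-> P) -> ~(P | P))) = 1 | 4 = 4
No assignment yields a value below 4, so this is the minimum.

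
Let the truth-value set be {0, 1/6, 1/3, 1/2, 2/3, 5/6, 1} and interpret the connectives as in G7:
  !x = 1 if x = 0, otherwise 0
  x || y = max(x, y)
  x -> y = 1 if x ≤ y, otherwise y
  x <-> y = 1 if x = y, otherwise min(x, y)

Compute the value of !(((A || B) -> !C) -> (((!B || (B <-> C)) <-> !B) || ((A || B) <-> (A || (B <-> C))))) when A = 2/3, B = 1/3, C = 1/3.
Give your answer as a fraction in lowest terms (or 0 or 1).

A || B = 2/3 || 1/3 = 2/3
!C = !1/3 = 0
(A || B) -> !C = 2/3 -> 0 = 0
!B = !1/3 = 0
B <-> C = 1/3 <-> 1/3 = 1
!B || (B <-> C) = 0 || 1 = 1
!B = !1/3 = 0
(!B || (B <-> C)) <-> !B = 1 <-> 0 = 0
A || B = 2/3 || 1/3 = 2/3
B <-> C = 1/3 <-> 1/3 = 1
A || (B <-> C) = 2/3 || 1 = 1
(A || B) <-> (A || (B <-> C)) = 2/3 <-> 1 = 2/3
((!B || (B <-> C)) <-> !B) || ((A || B) <-> (A || (B <-> C))) = 0 || 2/3 = 2/3
((A || B) -> !C) -> (((!B || (B <-> C)) <-> !B) || ((A || B) <-> (A || (B <-> C)))) = 0 -> 2/3 = 1
!(((A || B) -> !C) -> (((!B || (B <-> C)) <-> !B) || ((A || B) <-> (A || (B <-> C))))) = !1 = 0

0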